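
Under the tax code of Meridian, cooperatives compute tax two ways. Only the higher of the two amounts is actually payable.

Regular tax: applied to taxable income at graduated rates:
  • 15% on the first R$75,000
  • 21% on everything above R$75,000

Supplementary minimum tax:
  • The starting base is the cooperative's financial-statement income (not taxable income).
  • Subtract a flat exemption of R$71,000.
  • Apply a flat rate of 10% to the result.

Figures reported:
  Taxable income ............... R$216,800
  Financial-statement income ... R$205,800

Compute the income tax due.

R$41,028

Regular tax:
  R$75,000 × 15% = R$11,250
  R$141,800 × 21% = R$29,778
  → R$41,028

Supplementary minimum tax:
  Base (financial-statement income): R$205,800
  Less exemption R$71,000 → base R$134,800
  R$134,800 × 10% = R$13,480

R$41,028 > R$13,480, so the regular tax governs.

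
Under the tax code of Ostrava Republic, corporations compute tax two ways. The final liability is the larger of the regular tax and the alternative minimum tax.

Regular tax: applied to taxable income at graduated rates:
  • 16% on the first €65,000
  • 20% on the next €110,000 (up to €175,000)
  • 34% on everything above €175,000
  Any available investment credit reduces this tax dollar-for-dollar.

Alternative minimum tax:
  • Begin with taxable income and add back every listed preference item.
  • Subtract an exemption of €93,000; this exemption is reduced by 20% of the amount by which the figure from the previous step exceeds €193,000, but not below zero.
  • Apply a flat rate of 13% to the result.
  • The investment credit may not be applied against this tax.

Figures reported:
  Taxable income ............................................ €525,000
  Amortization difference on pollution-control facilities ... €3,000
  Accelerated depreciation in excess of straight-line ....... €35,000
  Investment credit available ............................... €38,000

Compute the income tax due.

Alternative minimum tax:
  Adjusted income: €525,000 + €3,000 + €35,000 = €563,000
  Exemption: €93,000 − 20% × (€563,000 − €193,000) = €93,000 − €74,000 = €19,000
  Base: €563,000 − €19,000 = €544,000
  €544,000 × 13% = €70,720

Regular tax:
  €65,000 × 16% = €10,400
  €110,000 × 20% = €22,000
  €350,000 × 34% = €119,000
  → €151,400
  Less investment credit €38,000 → €113,400

€113,400 > €70,720, so the regular tax governs.

€113,400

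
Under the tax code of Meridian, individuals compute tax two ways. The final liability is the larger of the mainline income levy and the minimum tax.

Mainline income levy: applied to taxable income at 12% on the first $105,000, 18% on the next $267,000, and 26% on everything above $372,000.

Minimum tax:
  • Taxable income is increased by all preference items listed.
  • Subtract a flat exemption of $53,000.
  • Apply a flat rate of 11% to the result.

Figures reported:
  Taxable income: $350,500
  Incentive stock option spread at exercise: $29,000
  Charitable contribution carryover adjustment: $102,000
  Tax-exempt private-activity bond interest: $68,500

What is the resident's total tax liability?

$56,790

Minimum tax:
  Adjusted income: $350,500 + $29,000 + $102,000 + $68,500 = $550,000
  Less exemption $53,000 → base $497,000
  $497,000 × 11% = $54,670

Mainline income levy:
  $105,000 × 12% = $12,600
  $245,500 × 18% = $44,190
  → $56,790

$56,790 > $54,670, so the mainline income levy governs.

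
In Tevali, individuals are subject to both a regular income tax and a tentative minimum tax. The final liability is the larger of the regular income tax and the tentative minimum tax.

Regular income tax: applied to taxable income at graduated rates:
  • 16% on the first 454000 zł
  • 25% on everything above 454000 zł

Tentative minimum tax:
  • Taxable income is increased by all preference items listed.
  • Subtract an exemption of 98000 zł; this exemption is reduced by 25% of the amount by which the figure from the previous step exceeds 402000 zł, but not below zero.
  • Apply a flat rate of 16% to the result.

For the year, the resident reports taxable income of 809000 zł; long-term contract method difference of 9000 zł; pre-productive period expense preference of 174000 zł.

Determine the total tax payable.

Regular income tax:
  454000 zł × 16% = 72640 zł
  355000 zł × 25% = 88750 zł
  → 161390 zł

Tentative minimum tax:
  Adjusted income: 809000 zł + 9000 zł + 174000 zł = 992000 zł
  Exemption: 25% × (992000 zł − 402000 zł) = 147500 zł ≥ 98000 zł, so the exemption is fully phased out
  Base: 992000 zł − 0 zł = 992000 zł
  992000 zł × 16% = 158720 zł

161390 zł > 158720 zł, so the regular income tax governs.

161390 zł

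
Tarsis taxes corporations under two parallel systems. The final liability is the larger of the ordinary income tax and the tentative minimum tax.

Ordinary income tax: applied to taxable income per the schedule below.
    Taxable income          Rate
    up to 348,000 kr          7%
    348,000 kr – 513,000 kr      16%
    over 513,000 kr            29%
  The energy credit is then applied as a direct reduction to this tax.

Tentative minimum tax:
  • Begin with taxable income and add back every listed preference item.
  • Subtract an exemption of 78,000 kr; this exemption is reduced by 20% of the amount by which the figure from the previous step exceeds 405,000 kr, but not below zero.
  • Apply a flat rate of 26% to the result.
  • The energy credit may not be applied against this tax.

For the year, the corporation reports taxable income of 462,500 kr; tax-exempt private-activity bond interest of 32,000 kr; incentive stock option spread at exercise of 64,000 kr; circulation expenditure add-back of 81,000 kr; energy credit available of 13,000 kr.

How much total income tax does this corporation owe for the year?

Tentative minimum tax:
  Adjusted income: 462,500 kr + 32,000 kr + 64,000 kr + 81,000 kr = 639,500 kr
  Exemption: 78,000 kr − 20% × (639,500 kr − 405,000 kr) = 78,000 kr − 46,900 kr = 31,100 kr
  Base: 639,500 kr − 31,100 kr = 608,400 kr
  608,400 kr × 26% = 158,184 kr

Ordinary income tax:
  348,000 kr × 7% = 24,360 kr
  114,500 kr × 16% = 18,320 kr
  → 42,680 kr
  Less energy credit 13,000 kr → 29,680 kr

158,184 kr > 29,680 kr, so the tentative minimum tax is the binding amount.

158,184 kr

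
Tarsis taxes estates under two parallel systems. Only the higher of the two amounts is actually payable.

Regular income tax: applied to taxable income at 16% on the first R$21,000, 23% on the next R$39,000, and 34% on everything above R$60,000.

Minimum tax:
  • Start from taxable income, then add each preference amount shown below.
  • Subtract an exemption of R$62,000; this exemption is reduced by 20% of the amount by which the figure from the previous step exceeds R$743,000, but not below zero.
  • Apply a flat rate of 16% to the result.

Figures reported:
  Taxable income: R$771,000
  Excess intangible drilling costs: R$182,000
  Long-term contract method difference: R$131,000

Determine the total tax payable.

Regular income tax:
  R$21,000 × 16% = R$3,360
  R$39,000 × 23% = R$8,970
  R$711,000 × 34% = R$241,740
  → R$254,070

Minimum tax:
  Adjusted income: R$771,000 + R$182,000 + R$131,000 = R$1,084,000
  Exemption: 20% × (R$1,084,000 − R$743,000) = R$68,200 ≥ R$62,000, so the exemption is fully phased out
  Base: R$1,084,000 − R$0 = R$1,084,000
  R$1,084,000 × 16% = R$173,440

R$254,070 > R$173,440, so the regular income tax governs.

R$254,070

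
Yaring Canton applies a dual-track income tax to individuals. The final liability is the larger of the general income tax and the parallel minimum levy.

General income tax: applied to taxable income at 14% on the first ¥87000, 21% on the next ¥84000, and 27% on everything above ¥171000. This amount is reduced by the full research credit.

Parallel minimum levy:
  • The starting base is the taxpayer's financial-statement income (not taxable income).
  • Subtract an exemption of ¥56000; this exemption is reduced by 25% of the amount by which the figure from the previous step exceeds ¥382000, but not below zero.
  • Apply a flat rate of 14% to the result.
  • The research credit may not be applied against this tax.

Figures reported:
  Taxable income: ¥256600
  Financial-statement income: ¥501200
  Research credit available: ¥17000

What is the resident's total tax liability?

¥66500

Parallel minimum levy:
  Base (financial-statement income): ¥501200
  Exemption: ¥56000 − 25% × (¥501200 − ¥382000) = ¥56000 − ¥29800 = ¥26200
  Base: ¥501200 − ¥26200 = ¥475000
  ¥475000 × 14% = ¥66500

General income tax:
  ¥87000 × 14% = ¥12180
  ¥84000 × 21% = ¥17640
  ¥85600 × 27% = ¥23112
  → ¥52932
  Less research credit ¥17000 → ¥35932

¥66500 > ¥35932, so the parallel minimum levy is the binding amount.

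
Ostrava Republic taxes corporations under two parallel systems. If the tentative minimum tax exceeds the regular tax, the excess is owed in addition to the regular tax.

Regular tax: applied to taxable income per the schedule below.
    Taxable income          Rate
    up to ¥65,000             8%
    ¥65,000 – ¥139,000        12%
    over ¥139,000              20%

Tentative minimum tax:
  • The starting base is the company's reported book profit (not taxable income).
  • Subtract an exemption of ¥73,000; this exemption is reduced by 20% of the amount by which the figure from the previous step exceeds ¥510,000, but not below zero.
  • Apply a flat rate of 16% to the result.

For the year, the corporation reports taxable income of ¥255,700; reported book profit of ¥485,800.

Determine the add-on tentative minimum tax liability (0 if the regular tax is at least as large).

¥28,628

Tentative minimum tax:
  Base (reported book profit): ¥485,800
  Exemption: ¥485,800 ≤ ¥510,000, so full ¥73,000 applies
  Base: ¥485,800 − ¥73,000 = ¥412,800
  ¥412,800 × 16% = ¥66,048

Regular tax:
  ¥65,000 × 8% = ¥5,200
  ¥74,000 × 12% = ¥8,880
  ¥116,700 × 20% = ¥23,340
  → ¥37,420

Excess of tentative minimum tax over regular tax: ¥66,048 − ¥37,420 = ¥28,628.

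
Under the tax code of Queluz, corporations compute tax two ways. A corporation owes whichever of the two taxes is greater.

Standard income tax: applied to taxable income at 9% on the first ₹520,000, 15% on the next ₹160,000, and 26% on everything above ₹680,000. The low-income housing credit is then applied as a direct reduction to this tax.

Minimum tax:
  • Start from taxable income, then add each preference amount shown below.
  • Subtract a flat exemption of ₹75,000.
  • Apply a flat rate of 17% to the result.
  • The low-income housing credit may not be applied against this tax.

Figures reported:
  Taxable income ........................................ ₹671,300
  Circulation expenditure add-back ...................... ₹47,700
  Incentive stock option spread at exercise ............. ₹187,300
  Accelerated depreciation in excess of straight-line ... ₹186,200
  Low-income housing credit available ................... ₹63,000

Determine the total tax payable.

Standard income tax:
  ₹520,000 × 9% = ₹46,800
  ₹151,300 × 15% = ₹22,695
  → ₹69,495
  Less low-income housing credit ₹63,000 → ₹6,495

Minimum tax:
  Adjusted income: ₹671,300 + ₹47,700 + ₹187,300 + ₹186,200 = ₹1,092,500
  Less exemption ₹75,000 → base ₹1,017,500
  ₹1,017,500 × 17% = ₹172,975

₹172,975 > ₹6,495, so the minimum tax is the binding amount.

₹172,975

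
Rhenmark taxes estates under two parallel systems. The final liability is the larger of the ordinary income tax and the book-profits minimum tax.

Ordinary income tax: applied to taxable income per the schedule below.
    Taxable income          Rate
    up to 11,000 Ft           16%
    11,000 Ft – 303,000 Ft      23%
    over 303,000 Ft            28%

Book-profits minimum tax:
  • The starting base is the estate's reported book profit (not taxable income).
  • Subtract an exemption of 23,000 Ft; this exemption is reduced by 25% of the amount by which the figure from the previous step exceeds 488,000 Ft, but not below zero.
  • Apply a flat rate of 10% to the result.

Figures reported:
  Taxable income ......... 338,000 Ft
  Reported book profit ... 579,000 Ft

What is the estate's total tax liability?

Book-profits minimum tax:
  Base (reported book profit): 579,000 Ft
  Exemption: 23,000 Ft − 25% × (579,000 Ft − 488,000 Ft) = 23,000 Ft − 22,750 Ft = 250 Ft
  Base: 579,000 Ft − 250 Ft = 578,750 Ft
  578,750 Ft × 10% = 57,875 Ft

Ordinary income tax:
  11,000 Ft × 16% = 1,760 Ft
  292,000 Ft × 23% = 67,160 Ft
  35,000 Ft × 28% = 9,800 Ft
  → 78,720 Ft

78,720 Ft > 57,875 Ft, so the ordinary income tax governs.

78,720 Ft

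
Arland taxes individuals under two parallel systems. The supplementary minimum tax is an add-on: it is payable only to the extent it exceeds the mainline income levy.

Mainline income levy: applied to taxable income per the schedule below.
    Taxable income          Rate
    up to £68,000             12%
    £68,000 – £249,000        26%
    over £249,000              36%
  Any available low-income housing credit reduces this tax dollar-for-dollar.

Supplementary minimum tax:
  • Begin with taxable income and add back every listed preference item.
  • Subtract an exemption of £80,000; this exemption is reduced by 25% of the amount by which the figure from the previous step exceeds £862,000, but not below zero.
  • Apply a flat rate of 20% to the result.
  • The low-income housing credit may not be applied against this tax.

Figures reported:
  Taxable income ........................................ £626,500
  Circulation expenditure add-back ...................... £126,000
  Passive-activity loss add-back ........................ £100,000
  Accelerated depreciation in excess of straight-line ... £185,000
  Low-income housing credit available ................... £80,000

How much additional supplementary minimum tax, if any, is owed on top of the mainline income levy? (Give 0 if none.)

£89,155

Mainline income levy:
  £68,000 × 12% = £8,160
  £181,000 × 26% = £47,060
  £377,500 × 36% = £135,900
  → £191,120
  Less low-income housing credit £80,000 → £111,120

Supplementary minimum tax:
  Adjusted income: £626,500 + £126,000 + £100,000 + £185,000 = £1,037,500
  Exemption: £80,000 − 25% × (£1,037,500 − £862,000) = £80,000 − £43,875 = £36,125
  Base: £1,037,500 − £36,125 = £1,001,375
  £1,001,375 × 20% = £200,275

Excess of supplementary minimum tax over mainline income levy: £200,275 − £111,120 = £89,155.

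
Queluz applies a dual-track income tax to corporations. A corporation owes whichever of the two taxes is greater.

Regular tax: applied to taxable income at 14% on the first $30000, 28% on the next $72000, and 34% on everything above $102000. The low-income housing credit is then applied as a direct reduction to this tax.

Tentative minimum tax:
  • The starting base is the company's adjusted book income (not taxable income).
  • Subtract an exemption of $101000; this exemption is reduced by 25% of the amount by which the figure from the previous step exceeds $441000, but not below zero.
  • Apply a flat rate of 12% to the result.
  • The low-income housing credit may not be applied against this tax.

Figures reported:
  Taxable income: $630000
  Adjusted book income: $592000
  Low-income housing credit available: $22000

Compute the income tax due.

$181880

Tentative minimum tax:
  Base (adjusted book income): $592000
  Exemption: $101000 − 25% × ($592000 − $441000) = $101000 − $37750 = $63250
  Base: $592000 − $63250 = $528750
  $528750 × 12% = $63450

Regular tax:
  $30000 × 14% = $4200
  $72000 × 28% = $20160
  $528000 × 34% = $179520
  → $203880
  Less low-income housing credit $22000 → $181880

$181880 > $63450, so the regular tax governs.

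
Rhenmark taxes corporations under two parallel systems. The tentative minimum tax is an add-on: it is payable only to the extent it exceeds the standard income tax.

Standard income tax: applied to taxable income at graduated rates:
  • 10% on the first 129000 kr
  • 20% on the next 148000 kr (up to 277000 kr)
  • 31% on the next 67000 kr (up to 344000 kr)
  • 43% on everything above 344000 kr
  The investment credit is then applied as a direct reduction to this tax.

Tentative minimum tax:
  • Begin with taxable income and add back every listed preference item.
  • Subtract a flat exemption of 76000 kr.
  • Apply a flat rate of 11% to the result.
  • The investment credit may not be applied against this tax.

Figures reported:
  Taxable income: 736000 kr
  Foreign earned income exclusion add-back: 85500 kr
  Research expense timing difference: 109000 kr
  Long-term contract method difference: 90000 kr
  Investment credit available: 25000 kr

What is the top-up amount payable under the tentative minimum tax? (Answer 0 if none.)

Tentative minimum tax:
  Adjusted income: 736000 kr + 85500 kr + 109000 kr + 90000 kr = 1020500 kr
  Less exemption 76000 kr → base 944500 kr
  944500 kr × 11% = 103895 kr

Standard income tax:
  129000 kr × 10% = 12900 kr
  148000 kr × 20% = 29600 kr
  67000 kr × 31% = 20770 kr
  392000 kr × 43% = 168560 kr
  → 231830 kr
  Less investment credit 25000 kr → 206830 kr

103895 kr ≤ 206830 kr, so no add-on is due.

0 kr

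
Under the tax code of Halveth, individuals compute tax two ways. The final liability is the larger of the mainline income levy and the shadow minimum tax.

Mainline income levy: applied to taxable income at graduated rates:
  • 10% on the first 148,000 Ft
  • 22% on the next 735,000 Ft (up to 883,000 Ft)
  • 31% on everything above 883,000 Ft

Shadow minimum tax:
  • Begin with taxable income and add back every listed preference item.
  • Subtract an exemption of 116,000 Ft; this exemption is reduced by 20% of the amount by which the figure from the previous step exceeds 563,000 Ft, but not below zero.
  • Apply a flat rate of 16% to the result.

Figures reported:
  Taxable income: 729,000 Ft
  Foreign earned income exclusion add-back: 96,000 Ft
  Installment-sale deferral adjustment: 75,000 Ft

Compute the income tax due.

142,620 Ft

Shadow minimum tax:
  Adjusted income: 729,000 Ft + 96,000 Ft + 75,000 Ft = 900,000 Ft
  Exemption: 116,000 Ft − 20% × (900,000 Ft − 563,000 Ft) = 116,000 Ft − 67,400 Ft = 48,600 Ft
  Base: 900,000 Ft − 48,600 Ft = 851,400 Ft
  851,400 Ft × 16% = 136,224 Ft

Mainline income levy:
  148,000 Ft × 10% = 14,800 Ft
  581,000 Ft × 22% = 127,820 Ft
  → 142,620 Ft

142,620 Ft > 136,224 Ft, so the mainline income levy governs.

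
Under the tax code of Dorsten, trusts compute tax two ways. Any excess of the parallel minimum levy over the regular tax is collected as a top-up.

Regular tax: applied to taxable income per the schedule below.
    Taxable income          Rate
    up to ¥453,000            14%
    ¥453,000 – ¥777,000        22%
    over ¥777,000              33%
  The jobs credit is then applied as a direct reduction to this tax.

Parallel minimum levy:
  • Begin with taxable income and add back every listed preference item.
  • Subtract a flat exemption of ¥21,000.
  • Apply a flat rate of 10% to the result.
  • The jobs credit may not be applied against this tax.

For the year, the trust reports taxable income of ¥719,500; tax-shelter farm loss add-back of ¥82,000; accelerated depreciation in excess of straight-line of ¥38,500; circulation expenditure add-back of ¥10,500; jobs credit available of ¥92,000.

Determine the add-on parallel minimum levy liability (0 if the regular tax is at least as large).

¥52,900

Regular tax:
  ¥453,000 × 14% = ¥63,420
  ¥266,500 × 22% = ¥58,630
  → ¥122,050
  Less jobs credit ¥92,000 → ¥30,050

Parallel minimum levy:
  Adjusted income: ¥719,500 + ¥82,000 + ¥38,500 + ¥10,500 = ¥850,500
  Less exemption ¥21,000 → base ¥829,500
  ¥829,500 × 10% = ¥82,950

Excess of parallel minimum levy over regular tax: ¥82,950 − ¥30,050 = ¥52,900.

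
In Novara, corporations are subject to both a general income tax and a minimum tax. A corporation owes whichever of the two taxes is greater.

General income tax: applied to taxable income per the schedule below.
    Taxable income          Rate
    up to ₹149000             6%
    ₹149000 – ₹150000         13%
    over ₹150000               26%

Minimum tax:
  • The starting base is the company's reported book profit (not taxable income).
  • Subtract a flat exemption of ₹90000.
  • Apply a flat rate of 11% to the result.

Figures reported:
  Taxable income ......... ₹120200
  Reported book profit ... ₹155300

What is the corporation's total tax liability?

₹7212

Minimum tax:
  Base (reported book profit): ₹155300
  Less exemption ₹90000 → base ₹65300
  ₹65300 × 11% = ₹7183

General income tax:
  ₹120200 × 6% = ₹7212

₹7212 > ₹7183, so the general income tax governs.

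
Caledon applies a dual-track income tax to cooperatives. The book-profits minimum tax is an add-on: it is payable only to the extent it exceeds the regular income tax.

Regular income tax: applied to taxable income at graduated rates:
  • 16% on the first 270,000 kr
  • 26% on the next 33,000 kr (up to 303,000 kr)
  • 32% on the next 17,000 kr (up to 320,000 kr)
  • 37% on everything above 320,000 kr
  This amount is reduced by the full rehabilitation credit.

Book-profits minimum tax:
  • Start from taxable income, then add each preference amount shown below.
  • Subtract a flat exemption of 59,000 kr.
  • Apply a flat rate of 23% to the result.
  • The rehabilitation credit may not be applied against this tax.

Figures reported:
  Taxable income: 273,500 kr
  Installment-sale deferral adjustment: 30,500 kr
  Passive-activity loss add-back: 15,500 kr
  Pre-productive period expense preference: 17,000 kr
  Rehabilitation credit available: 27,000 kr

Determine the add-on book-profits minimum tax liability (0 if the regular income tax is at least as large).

Book-profits minimum tax:
  Adjusted income: 273,500 kr + 30,500 kr + 15,500 kr + 17,000 kr = 336,500 kr
  Less exemption 59,000 kr → base 277,500 kr
  277,500 kr × 23% = 63,825 kr

Regular income tax:
  270,000 kr × 16% = 43,200 kr
  3,500 kr × 26% = 910 kr
  → 44,110 kr
  Less rehabilitation credit 27,000 kr → 17,110 kr

Excess of book-profits minimum tax over regular income tax: 63,825 kr − 17,110 kr = 46,715 kr.

46,715 kr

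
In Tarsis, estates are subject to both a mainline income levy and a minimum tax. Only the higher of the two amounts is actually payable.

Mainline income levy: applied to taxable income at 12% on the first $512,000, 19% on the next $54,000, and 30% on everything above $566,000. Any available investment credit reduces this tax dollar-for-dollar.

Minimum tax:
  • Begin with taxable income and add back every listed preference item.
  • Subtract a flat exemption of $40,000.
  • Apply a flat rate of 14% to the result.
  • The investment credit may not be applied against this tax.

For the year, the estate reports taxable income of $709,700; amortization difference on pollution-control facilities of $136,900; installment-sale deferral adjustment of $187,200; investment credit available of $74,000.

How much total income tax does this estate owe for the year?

Minimum tax:
  Adjusted income: $709,700 + $136,900 + $187,200 = $1,033,800
  Less exemption $40,000 → base $993,800
  $993,800 × 14% = $139,132

Mainline income levy:
  $512,000 × 12% = $61,440
  $54,000 × 19% = $10,260
  $143,700 × 30% = $43,110
  → $114,810
  Less investment credit $74,000 → $40,810

$139,132 > $40,810, so the minimum tax is the binding amount.

$139,132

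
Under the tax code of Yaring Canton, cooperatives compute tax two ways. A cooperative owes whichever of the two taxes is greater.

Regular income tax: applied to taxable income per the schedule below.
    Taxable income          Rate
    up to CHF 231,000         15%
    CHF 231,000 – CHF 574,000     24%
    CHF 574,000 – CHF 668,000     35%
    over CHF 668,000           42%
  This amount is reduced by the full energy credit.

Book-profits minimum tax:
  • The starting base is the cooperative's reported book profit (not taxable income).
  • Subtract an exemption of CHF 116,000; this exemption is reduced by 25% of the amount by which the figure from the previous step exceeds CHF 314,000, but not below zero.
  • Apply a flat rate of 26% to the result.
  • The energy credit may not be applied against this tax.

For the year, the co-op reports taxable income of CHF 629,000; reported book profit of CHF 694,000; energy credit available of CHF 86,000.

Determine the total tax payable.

CHF 174,980

Book-profits minimum tax:
  Base (reported book profit): CHF 694,000
  Exemption: CHF 116,000 − 25% × (CHF 694,000 − CHF 314,000) = CHF 116,000 − CHF 95,000 = CHF 21,000
  Base: CHF 694,000 − CHF 21,000 = CHF 673,000
  CHF 673,000 × 26% = CHF 174,980

Regular income tax:
  CHF 231,000 × 15% = CHF 34,650
  CHF 343,000 × 24% = CHF 82,320
  CHF 55,000 × 35% = CHF 19,250
  → CHF 136,220
  Less energy credit CHF 86,000 → CHF 50,220

CHF 174,980 > CHF 50,220, so the book-profits minimum tax is the binding amount.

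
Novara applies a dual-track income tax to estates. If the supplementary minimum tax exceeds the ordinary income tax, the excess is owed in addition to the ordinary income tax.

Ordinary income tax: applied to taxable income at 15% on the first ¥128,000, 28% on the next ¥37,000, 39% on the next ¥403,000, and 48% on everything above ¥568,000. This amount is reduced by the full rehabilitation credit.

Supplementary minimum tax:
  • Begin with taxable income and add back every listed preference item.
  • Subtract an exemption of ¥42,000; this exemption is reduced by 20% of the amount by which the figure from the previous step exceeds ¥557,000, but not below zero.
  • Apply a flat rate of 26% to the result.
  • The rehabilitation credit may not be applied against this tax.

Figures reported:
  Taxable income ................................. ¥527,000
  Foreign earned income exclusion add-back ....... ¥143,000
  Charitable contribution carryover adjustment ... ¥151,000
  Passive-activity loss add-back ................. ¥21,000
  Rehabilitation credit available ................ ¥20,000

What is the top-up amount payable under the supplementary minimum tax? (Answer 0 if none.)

Supplementary minimum tax:
  Adjusted income: ¥527,000 + ¥143,000 + ¥151,000 + ¥21,000 = ¥842,000
  Exemption: 20% × (¥842,000 − ¥557,000) = ¥57,000 ≥ ¥42,000, so the exemption is fully phased out
  Base: ¥842,000 − ¥0 = ¥842,000
  ¥842,000 × 26% = ¥218,920

Ordinary income tax:
  ¥128,000 × 15% = ¥19,200
  ¥37,000 × 28% = ¥10,360
  ¥362,000 × 39% = ¥141,180
  → ¥170,740
  Less rehabilitation credit ¥20,000 → ¥150,740

Excess of supplementary minimum tax over ordinary income tax: ¥218,920 − ¥150,740 = ¥68,180.

¥68,180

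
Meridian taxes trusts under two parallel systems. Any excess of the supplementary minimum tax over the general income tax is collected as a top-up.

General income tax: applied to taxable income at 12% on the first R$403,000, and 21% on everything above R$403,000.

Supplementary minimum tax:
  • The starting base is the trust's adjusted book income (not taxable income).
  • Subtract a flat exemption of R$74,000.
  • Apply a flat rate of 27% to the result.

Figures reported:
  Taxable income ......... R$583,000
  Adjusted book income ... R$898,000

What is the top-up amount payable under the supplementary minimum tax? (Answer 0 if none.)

R$136,320

Supplementary minimum tax:
  Base (adjusted book income): R$898,000
  Less exemption R$74,000 → base R$824,000
  R$824,000 × 27% = R$222,480

General income tax:
  R$403,000 × 12% = R$48,360
  R$180,000 × 21% = R$37,800
  → R$86,160

Excess of supplementary minimum tax over general income tax: R$222,480 − R$86,160 = R$136,320.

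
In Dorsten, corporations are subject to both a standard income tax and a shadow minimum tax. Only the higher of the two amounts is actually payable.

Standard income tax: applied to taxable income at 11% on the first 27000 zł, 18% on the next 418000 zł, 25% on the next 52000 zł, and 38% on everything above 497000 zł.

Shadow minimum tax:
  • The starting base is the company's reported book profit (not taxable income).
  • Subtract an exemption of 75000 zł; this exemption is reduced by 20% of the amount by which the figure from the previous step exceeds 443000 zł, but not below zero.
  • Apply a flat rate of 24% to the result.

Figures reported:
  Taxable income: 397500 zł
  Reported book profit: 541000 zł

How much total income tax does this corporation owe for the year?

116544 zł

Standard income tax:
  27000 zł × 11% = 2970 zł
  370500 zł × 18% = 66690 zł
  → 69660 zł

Shadow minimum tax:
  Base (reported book profit): 541000 zł
  Exemption: 75000 zł − 20% × (541000 zł − 443000 zł) = 75000 zł − 19600 zł = 55400 zł
  Base: 541000 zł − 55400 zł = 485600 zł
  485600 zł × 24% = 116544 zł

116544 zł > 69660 zł, so the shadow minimum tax is the binding amount.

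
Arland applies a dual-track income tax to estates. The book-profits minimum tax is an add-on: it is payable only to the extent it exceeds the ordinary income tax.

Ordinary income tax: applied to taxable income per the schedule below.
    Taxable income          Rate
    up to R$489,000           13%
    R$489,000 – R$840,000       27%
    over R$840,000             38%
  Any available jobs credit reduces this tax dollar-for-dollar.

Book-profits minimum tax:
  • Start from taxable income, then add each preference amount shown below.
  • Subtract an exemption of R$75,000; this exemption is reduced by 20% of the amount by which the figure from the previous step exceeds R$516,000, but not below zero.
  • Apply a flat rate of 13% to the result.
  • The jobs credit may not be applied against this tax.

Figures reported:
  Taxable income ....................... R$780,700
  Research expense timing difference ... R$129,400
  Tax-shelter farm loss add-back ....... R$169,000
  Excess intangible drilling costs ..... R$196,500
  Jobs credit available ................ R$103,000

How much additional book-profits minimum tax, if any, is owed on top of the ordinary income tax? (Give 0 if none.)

Ordinary income tax:
  R$489,000 × 13% = R$63,570
  R$291,700 × 27% = R$78,759
  → R$142,329
  Less jobs credit R$103,000 → R$39,329

Book-profits minimum tax:
  Adjusted income: R$780,700 + R$129,400 + R$169,000 + R$196,500 = R$1,275,600
  Exemption: 20% × (R$1,275,600 − R$516,000) = R$151,920 ≥ R$75,000, so the exemption is fully phased out
  Base: R$1,275,600 − R$0 = R$1,275,600
  R$1,275,600 × 13% = R$165,828

Excess of book-profits minimum tax over ordinary income tax: R$165,828 − R$39,329 = R$126,499.

R$126,499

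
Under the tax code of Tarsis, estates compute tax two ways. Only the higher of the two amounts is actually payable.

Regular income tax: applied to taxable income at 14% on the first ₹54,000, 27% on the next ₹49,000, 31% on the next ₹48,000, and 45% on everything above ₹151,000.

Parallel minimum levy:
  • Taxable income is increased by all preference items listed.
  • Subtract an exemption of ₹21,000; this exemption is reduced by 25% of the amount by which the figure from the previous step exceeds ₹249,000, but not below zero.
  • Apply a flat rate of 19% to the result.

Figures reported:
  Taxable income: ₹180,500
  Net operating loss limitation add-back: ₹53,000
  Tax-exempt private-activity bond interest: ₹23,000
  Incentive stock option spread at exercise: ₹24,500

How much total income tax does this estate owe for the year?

Regular income tax:
  ₹54,000 × 14% = ₹7,560
  ₹49,000 × 27% = ₹13,230
  ₹48,000 × 31% = ₹14,880
  ₹29,500 × 45% = ₹13,275
  → ₹48,945

Parallel minimum levy:
  Adjusted income: ₹180,500 + ₹53,000 + ₹23,000 + ₹24,500 = ₹281,000
  Exemption: ₹21,000 − 25% × (₹281,000 − ₹249,000) = ₹21,000 − ₹8,000 = ₹13,000
  Base: ₹281,000 − ₹13,000 = ₹268,000
  ₹268,000 × 19% = ₹50,920

₹50,920 > ₹48,945, so the parallel minimum levy is the binding amount.

₹50,920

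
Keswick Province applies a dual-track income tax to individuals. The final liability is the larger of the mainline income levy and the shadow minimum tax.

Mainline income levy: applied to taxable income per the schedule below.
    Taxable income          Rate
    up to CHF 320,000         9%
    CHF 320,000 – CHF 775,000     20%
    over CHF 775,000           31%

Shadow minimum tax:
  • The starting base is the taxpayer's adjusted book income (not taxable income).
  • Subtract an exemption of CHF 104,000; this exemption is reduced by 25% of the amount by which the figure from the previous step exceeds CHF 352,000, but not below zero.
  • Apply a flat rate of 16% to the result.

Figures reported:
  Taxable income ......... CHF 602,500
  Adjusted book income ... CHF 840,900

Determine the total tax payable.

CHF 134,544

Shadow minimum tax:
  Base (adjusted book income): CHF 840,900
  Exemption: 25% × (CHF 840,900 − CHF 352,000) = CHF 122,225 ≥ CHF 104,000, so the exemption is fully phased out
  Base: CHF 840,900 − CHF 0 = CHF 840,900
  CHF 840,900 × 16% = CHF 134,544

Mainline income levy:
  CHF 320,000 × 9% = CHF 28,800
  CHF 282,500 × 20% = CHF 56,500
  → CHF 85,300

CHF 134,544 > CHF 85,300, so the shadow minimum tax is the binding amount.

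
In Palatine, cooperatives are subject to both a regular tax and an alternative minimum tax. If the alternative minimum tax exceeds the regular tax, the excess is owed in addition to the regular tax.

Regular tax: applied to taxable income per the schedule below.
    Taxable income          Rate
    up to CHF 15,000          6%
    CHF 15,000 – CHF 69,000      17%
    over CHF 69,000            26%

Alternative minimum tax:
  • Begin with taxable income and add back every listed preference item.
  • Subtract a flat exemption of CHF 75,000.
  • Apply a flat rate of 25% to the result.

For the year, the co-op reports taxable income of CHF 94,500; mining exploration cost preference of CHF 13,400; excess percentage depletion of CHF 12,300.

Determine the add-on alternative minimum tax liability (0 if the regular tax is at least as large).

Regular tax:
  CHF 15,000 × 6% = CHF 900
  CHF 54,000 × 17% = CHF 9,180
  CHF 25,500 × 26% = CHF 6,630
  → CHF 16,710

Alternative minimum tax:
  Adjusted income: CHF 94,500 + CHF 13,400 + CHF 12,300 = CHF 120,200
  Less exemption CHF 75,000 → base CHF 45,200
  CHF 45,200 × 25% = CHF 11,300

CHF 11,300 ≤ CHF 16,710, so no add-on is due.

CHF 0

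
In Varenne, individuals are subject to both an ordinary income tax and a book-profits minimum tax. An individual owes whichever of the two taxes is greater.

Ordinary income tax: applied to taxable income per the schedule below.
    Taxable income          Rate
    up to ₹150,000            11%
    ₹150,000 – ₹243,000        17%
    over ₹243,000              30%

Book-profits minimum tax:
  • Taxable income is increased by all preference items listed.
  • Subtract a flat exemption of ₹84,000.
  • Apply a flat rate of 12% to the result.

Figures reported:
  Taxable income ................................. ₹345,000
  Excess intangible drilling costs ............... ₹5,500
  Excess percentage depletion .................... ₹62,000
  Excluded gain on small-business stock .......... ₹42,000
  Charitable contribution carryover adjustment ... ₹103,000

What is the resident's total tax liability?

₹62,910

Book-profits minimum tax:
  Adjusted income: ₹345,000 + ₹5,500 + ₹62,000 + ₹42,000 + ₹103,000 = ₹557,500
  Less exemption ₹84,000 → base ₹473,500
  ₹473,500 × 12% = ₹56,820

Ordinary income tax:
  ₹150,000 × 11% = ₹16,500
  ₹93,000 × 17% = ₹15,810
  ₹102,000 × 30% = ₹30,600
  → ₹62,910

₹62,910 > ₹56,820, so the ordinary income tax governs.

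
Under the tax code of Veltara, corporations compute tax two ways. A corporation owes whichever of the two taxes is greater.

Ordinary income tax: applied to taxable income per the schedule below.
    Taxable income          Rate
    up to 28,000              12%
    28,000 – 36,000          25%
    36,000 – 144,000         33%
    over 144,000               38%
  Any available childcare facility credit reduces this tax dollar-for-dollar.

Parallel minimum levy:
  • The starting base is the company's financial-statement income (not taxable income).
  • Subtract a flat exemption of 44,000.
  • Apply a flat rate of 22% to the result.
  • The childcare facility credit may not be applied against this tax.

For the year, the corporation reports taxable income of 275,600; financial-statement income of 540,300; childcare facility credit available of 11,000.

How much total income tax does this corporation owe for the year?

109,186

Ordinary income tax:
  28,000 × 12% = 3,360
  8,000 × 25% = 2,000
  108,000 × 33% = 35,640
  131,600 × 38% = 50,008
  → 91,008
  Less childcare facility credit 11,000 → 80,008

Parallel minimum levy:
  Base (financial-statement income): 540,300
  Less exemption 44,000 → base 496,300
  496,300 × 22% = 109,186

109,186 > 80,008, so the parallel minimum levy is the binding amount.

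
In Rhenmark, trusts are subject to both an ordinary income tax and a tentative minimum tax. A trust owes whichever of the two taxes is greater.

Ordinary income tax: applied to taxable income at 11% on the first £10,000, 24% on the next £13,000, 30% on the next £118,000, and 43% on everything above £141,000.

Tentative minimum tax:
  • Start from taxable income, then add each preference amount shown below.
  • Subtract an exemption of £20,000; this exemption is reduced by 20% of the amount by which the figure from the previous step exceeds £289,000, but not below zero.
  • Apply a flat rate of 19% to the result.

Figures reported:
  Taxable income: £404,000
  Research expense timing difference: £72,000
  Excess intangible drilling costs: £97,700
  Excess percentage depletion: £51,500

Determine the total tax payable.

Ordinary income tax:
  £10,000 × 11% = £1,100
  £13,000 × 24% = £3,120
  £118,000 × 30% = £35,400
  £263,000 × 43% = £113,090
  → £152,710

Tentative minimum tax:
  Adjusted income: £404,000 + £72,000 + £97,700 + £51,500 = £625,200
  Exemption: 20% × (£625,200 − £289,000) = £67,240 ≥ £20,000, so the exemption is fully phased out
  Base: £625,200 − £0 = £625,200
  £625,200 × 19% = £118,788

£152,710 > £118,788, so the ordinary income tax governs.

£152,710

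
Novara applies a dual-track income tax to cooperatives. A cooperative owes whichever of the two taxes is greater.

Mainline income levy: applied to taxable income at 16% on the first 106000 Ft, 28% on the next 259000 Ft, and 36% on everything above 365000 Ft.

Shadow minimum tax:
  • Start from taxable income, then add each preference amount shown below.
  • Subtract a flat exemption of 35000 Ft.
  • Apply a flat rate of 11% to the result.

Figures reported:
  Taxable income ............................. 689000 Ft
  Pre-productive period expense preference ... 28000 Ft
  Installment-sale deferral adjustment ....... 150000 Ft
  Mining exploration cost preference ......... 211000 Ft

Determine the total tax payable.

206120 Ft

Shadow minimum tax:
  Adjusted income: 689000 Ft + 28000 Ft + 150000 Ft + 211000 Ft = 1078000 Ft
  Less exemption 35000 Ft → base 1043000 Ft
  1043000 Ft × 11% = 114730 Ft

Mainline income levy:
  106000 Ft × 16% = 16960 Ft
  259000 Ft × 28% = 72520 Ft
  324000 Ft × 36% = 116640 Ft
  → 206120 Ft

206120 Ft > 114730 Ft, so the mainline income levy governs.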